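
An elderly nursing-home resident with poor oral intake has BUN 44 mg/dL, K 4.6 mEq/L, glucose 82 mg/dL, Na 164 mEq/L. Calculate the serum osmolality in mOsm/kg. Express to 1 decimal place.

348.3 mOsm/kg

Calculated osmolality = 2·Na + glucose/18 + BUN/2.8
= 2·164 + 82/18 + 44/2.8
= 328 + 4.56 + 15.71
= 348.27 mOsm/kg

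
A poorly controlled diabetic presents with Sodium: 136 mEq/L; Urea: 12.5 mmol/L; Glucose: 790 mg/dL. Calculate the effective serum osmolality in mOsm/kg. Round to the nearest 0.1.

Effective osmolality excludes urea (freely permeant across cell membranes):
2·Na + glucose/18
= 2·136 + 790/18
= 272 + 43.89
= 315.89 mOsm/kg

315.9 mOsm/kg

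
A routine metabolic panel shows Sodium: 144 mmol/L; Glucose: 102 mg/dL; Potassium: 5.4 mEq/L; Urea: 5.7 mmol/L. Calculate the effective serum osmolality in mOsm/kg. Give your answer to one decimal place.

293.7 mOsm/kg

Effective osmolality excludes urea (freely permeant across cell membranes):
2·Na + glucose/18
= 2·144 + 102/18
= 288 + 5.67
= 293.67 mOsm/kg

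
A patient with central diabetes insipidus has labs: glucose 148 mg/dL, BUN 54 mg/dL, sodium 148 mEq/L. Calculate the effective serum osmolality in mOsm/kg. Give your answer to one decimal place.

304.2 mOsm/kg

Effective osmolality excludes urea (freely permeant across cell membranes):
2·Na + glucose/18
= 2·148 + 148/18
= 296 + 8.22
= 304.22 mOsm/kg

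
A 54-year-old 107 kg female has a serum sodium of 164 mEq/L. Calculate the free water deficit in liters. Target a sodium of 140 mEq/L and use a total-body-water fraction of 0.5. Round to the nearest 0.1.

9.2 L

TBW = 0.5 · 107 = 53.5 L
Free water deficit = TBW · (Na/140 − 1)
= 53.5 · (164/140 − 1)
= 53.5 · 0.1714
= 9.17 L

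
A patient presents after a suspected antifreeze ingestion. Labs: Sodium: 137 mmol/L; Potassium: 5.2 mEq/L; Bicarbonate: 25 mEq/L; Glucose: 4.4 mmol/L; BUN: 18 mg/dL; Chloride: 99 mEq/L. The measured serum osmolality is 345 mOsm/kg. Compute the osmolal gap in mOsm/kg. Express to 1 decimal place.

Calculated osmolality = 2·Na + glucose + BUN/2.8
= 2·137 + 4.4 + 18/2.8
= 274 + 4.40 + 6.43
= 284.83 mOsm/kg ≈ 284.8 mOsm/kg
Osmolar gap = measured − calculated = 345 − 284.8 = 60.2 mOsm/kg

60.2 mOsm/kg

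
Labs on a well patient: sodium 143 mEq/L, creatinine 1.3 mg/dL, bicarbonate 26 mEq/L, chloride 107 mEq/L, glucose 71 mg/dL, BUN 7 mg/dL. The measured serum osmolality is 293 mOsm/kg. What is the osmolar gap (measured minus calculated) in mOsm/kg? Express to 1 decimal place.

Calculated osmolality = 2·Na + glucose/18 + BUN/2.8
= 2·143 + 71/18 + 7/2.8
= 286 + 3.94 + 2.50
= 292.44 mOsm/kg ≈ 292.4 mOsm/kg
Osmolar gap = measured − calculated = 293 − 292.4 = 0.6 mOsm/kg

0.6 mOsm/kg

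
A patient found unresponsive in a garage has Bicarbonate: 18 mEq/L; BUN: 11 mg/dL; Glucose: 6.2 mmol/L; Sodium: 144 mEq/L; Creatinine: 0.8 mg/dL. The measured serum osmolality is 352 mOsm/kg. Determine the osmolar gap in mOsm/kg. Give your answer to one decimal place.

53.9 mOsm/kg

Calculated osmolality = 2·Na + glucose + BUN/2.8
= 2·144 + 6.2 + 11/2.8
= 288 + 6.20 + 3.93
= 298.13 mOsm/kg ≈ 298.1 mOsm/kg
Osmolar gap = measured − calculated = 352 − 298.1 = 53.9 mOsm/kg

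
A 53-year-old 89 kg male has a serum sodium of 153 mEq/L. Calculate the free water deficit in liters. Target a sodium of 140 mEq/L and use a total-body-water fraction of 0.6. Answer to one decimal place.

TBW = 0.6 · 89 = 53.4 L
Free water deficit = TBW · (Na/140 − 1)
= 53.4 · (153/140 − 1)
= 53.4 · 0.0929
= 4.96 L

5.0 L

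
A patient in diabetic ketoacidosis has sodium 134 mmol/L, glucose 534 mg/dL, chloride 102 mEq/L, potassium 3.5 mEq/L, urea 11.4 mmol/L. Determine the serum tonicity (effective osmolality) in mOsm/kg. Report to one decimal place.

297.7 mOsm/kg

Effective osmolality excludes urea (freely permeant across cell membranes):
2·Na + glucose/18
= 2·134 + 534/18
= 268 + 29.67
= 297.67 mOsm/kg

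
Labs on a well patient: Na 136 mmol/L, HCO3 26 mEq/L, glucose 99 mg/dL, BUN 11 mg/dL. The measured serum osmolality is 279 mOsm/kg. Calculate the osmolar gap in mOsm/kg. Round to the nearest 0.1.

-2.4 mOsm/kg

Calculated osmolality = 2·Na + glucose/18 + BUN/2.8
= 2·136 + 99/18 + 11/2.8
= 272 + 5.50 + 3.93
= 281.43 mOsm/kg ≈ 281.4 mOsm/kg
Osmolar gap = measured − calculated = 279 − 281.4 = -2.4 mOsm/kg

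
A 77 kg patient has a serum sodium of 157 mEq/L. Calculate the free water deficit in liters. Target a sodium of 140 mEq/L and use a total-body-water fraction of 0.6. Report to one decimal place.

5.6 L

TBW = 0.6 · 77 = 46.2 L
Free water deficit = TBW · (Na/140 − 1)
= 46.2 · (157/140 − 1)
= 46.2 · 0.1214
= 5.61 L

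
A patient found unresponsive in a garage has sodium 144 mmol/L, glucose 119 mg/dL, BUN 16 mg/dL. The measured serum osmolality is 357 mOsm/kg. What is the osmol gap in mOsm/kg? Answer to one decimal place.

Calculated osmolality = 2·Na + glucose/18 + BUN/2.8
= 2·144 + 119/18 + 16/2.8
= 288 + 6.61 + 5.71
= 300.32 mOsm/kg ≈ 300.3 mOsm/kg
Osmolar gap = measured − calculated = 357 − 300.3 = 56.7 mOsm/kg

56.7 mOsm/kg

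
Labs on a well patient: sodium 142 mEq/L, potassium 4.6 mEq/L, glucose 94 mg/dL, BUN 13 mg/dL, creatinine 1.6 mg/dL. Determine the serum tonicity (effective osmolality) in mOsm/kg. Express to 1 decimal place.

289.2 mOsm/kg

Effective osmolality excludes urea (freely permeant across cell membranes):
2·Na + glucose/18
= 2·142 + 94/18
= 284 + 5.22
= 289.22 mOsm/kg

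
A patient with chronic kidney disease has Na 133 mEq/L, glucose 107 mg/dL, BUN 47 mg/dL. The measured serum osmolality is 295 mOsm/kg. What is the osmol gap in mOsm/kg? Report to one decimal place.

6.3 mOsm/kg

Calculated osmolality = 2·Na + glucose/18 + BUN/2.8
= 2·133 + 107/18 + 47/2.8
= 266 + 5.94 + 16.79
= 288.73 mOsm/kg ≈ 288.7 mOsm/kg
Osmolar gap = measured − calculated = 295 − 288.7 = 6.3 mOsm/kg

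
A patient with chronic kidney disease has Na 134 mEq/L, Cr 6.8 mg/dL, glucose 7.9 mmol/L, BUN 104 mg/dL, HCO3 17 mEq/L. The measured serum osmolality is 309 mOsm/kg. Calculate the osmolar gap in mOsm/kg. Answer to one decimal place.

Calculated osmolality = 2·Na + glucose + BUN/2.8
= 2·134 + 7.9 + 104/2.8
= 268 + 7.90 + 37.14
= 313.04 mOsm/kg ≈ 313.0 mOsm/kg
Osmolar gap = measured − calculated = 309 − 313.0 = -4.0 mOsm/kg

-4.0 mOsm/kg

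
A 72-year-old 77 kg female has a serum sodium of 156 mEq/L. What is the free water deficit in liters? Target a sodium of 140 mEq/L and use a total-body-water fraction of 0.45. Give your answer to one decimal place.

TBW = 0.45 · 77 = 34.65 L
Free water deficit = TBW · (Na/140 − 1)
= 34.65 · (156/140 − 1)
= 34.65 · 0.1143
= 3.96 L

4.0 L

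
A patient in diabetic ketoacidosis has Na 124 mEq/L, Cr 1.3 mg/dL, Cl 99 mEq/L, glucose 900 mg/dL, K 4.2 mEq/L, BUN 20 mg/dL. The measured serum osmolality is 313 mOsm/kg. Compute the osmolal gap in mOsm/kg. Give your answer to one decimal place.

7.9 mOsm/kg

Calculated osmolality = 2·Na + glucose/18 + BUN/2.8
= 2·124 + 900/18 + 20/2.8
= 248 + 50 + 7.14
= 305.14 mOsm/kg ≈ 305.1 mOsm/kg
Osmolar gap = measured − calculated = 313 − 305.1 = 7.9 mOsm/kg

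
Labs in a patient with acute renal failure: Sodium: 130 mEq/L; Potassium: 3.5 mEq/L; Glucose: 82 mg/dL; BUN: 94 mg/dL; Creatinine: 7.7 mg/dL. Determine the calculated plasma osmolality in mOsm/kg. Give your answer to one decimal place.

Calculated osmolality = 2·Na + glucose/18 + BUN/2.8
= 2·130 + 82/18 + 94/2.8
= 260 + 4.56 + 33.57
= 298.13 mOsm/kg

298.1 mOsm/kg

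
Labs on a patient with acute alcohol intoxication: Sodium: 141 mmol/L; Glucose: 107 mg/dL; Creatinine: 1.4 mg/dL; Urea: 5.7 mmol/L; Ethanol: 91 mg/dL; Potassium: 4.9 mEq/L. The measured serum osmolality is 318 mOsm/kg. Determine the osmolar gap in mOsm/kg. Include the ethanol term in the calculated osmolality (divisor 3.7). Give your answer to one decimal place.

-0.2 mOsm/kg

Calculated osmolality = 2·Na + glucose/18 + urea + ethanol/3.7
= 2·141 + 107/18 + 5.7 + 91/3.7
= 282 + 5.94 + 5.70 + 24.59
= 318.23 mOsm/kg ≈ 318.2 mOsm/kg
Osmolar gap = measured − calculated = 318 − 318.2 = -0.2 mOsm/kg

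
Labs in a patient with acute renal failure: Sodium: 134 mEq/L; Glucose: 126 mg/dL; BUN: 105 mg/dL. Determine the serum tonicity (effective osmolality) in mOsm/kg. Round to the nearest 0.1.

275.0 mOsm/kg

Effective osmolality excludes urea (freely permeant across cell membranes):
2·Na + glucose/18
= 2·134 + 126/18
= 268 + 7
= 275 mOsm/kg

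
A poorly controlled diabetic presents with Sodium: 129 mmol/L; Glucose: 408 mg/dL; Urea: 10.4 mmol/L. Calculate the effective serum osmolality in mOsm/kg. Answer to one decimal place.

Effective osmolality excludes urea (freely permeant across cell membranes):
2·Na + glucose/18
= 2·129 + 408/18
= 258 + 22.67
= 280.67 mOsm/kg

280.7 mOsm/kg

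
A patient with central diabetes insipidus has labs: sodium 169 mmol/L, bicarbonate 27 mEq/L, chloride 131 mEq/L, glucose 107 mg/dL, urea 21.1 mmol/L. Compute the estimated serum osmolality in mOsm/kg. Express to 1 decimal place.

365.0 mOsm/kg

Calculated osmolality = 2·Na + glucose/18 + urea
= 2·169 + 107/18 + 21.1
= 338 + 5.94 + 21.10
= 365.04 mOsm/kg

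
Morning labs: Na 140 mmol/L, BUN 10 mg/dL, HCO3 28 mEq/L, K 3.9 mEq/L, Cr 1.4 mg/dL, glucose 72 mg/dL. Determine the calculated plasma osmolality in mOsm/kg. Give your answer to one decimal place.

Calculated osmolality = 2·Na + glucose/18 + BUN/2.8
= 2·140 + 72/18 + 10/2.8
= 280 + 4 + 3.57
= 287.57 mOsm/kg

287.6 mOsm/kg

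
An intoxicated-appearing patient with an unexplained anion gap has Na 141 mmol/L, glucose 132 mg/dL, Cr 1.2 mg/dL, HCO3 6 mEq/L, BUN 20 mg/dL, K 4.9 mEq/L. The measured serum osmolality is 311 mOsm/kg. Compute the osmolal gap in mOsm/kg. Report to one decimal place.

Calculated osmolality = 2·Na + glucose/18 + BUN/2.8
= 2·141 + 132/18 + 20/2.8
= 282 + 7.33 + 7.14
= 296.47 mOsm/kg ≈ 296.5 mOsm/kg
Osmolar gap = measured − calculated = 311 − 296.5 = 14.5 mOsm/kg

14.5 mOsm/kg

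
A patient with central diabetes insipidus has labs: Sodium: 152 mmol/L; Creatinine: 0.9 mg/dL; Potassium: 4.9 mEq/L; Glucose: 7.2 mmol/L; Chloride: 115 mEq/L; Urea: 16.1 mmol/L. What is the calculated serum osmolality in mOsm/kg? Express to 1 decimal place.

327.3 mOsm/kg

Calculated osmolality = 2·Na + glucose + urea
= 2·152 + 7.2 + 16.1
= 304 + 7.20 + 16.10
= 327.3 mOsm/kg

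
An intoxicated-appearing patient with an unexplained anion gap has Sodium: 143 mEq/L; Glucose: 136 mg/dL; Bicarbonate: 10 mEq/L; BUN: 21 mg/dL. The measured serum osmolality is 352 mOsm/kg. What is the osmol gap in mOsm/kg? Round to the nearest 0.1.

50.9 mOsm/kg

Calculated osmolality = 2·Na + glucose/18 + BUN/2.8
= 2·143 + 136/18 + 21/2.8
= 286 + 7.56 + 7.50
= 301.06 mOsm/kg ≈ 301.1 mOsm/kg
Osmolar gap = measured − calculated = 352 − 301.1 = 50.9 mOsm/kg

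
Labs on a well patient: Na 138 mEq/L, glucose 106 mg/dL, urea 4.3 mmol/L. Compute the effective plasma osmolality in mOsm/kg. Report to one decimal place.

281.9 mOsm/kg

Effective osmolality excludes urea (freely permeant across cell membranes):
2·Na + glucose/18
= 2·138 + 106/18
= 276 + 5.89
= 281.89 mOsm/kg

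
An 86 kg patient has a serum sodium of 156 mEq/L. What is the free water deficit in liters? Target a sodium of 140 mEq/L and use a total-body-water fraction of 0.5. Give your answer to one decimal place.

TBW = 0.5 · 86 = 43 L
Free water deficit = TBW · (Na/140 − 1)
= 43 · (156/140 − 1)
= 43 · 0.1143
= 4.91 L

4.9 L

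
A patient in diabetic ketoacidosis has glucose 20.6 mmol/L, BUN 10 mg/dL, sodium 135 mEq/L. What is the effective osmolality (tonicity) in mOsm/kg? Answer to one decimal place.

290.6 mOsm/kg

Effective osmolality excludes urea (freely permeant across cell membranes):
2·Na + glucose
= 2·135 + 20.6
= 270 + 20.6
= 290.6 mOsm/kg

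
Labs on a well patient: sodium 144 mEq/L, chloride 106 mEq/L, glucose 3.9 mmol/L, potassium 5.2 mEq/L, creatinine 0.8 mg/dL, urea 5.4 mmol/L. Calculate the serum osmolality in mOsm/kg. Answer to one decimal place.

297.3 mOsm/kg

Calculated osmolality = 2·Na + glucose + urea
= 2·144 + 3.9 + 5.4
= 288 + 3.90 + 5.40
= 297.3 mOsm/kg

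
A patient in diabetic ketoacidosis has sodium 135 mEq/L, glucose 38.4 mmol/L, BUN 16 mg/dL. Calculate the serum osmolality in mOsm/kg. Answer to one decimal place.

314.1 mOsm/kg

Calculated osmolality = 2·Na + glucose + BUN/2.8
= 2·135 + 38.4 + 16/2.8
= 270 + 38.40 + 5.71
= 314.11 mOsm/kg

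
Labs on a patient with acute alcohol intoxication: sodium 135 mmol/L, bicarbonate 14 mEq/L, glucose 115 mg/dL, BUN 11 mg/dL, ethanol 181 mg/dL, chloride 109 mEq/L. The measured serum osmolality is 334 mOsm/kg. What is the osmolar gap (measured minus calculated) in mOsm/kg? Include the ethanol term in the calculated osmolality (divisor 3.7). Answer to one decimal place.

4.8 mOsm/kg

Calculated osmolality = 2·Na + glucose/18 + BUN/2.8 + ethanol/3.7
= 2·135 + 115/18 + 11/2.8 + 181/3.7
= 270 + 6.39 + 3.93 + 48.92
= 329.24 mOsm/kg ≈ 329.2 mOsm/kg
Osmolar gap = measured − calculated = 334 − 329.2 = 4.8 mOsm/kg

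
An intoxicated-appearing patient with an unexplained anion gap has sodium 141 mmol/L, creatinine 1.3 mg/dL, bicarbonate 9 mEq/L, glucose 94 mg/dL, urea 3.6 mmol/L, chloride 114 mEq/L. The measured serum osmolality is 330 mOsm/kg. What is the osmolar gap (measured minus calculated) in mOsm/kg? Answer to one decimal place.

39.2 mOsm/kg

Calculated osmolality = 2·Na + glucose/18 + urea
= 2·141 + 94/18 + 3.6
= 282 + 5.22 + 3.60
= 290.82 mOsm/kg ≈ 290.8 mOsm/kg
Osmolar gap = measured − calculated = 330 − 290.8 = 39.2 mOsm/kg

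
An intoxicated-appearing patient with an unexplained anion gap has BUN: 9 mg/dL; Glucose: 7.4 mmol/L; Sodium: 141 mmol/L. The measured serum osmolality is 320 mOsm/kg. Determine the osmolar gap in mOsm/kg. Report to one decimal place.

27.4 mOsm/kg

Calculated osmolality = 2·Na + glucose + BUN/2.8
= 2·141 + 7.4 + 9/2.8
= 282 + 7.40 + 3.21
= 292.61 mOsm/kg ≈ 292.6 mOsm/kg
Osmolar gap = measured − calculated = 320 − 292.6 = 27.4 mOsm/kg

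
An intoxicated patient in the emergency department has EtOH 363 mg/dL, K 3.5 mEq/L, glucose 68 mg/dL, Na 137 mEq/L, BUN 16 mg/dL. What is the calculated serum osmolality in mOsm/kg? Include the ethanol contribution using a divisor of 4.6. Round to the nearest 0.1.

Calculated osmolality = 2·Na + glucose/18 + BUN/2.8 + ethanol/4.6
= 2·137 + 68/18 + 16/2.8 + 363/4.6
= 274 + 3.78 + 5.71 + 78.91
= 362.4 mOsm/kg

362.4 mOsm/kg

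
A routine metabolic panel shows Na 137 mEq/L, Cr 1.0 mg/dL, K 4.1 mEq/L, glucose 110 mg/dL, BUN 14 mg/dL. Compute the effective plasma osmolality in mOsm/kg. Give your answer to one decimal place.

Effective osmolality excludes urea (freely permeant across cell membranes):
2·Na + glucose/18
= 2·137 + 110/18
= 274 + 6.11
= 280.11 mOsm/kg

280.1 mOsm/kg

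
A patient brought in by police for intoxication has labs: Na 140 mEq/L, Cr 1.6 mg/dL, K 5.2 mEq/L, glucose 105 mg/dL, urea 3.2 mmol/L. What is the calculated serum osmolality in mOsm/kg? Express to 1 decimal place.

289.0 mOsm/kg

Calculated osmolality = 2·Na + glucose/18 + urea
= 2·140 + 105/18 + 3.2
= 280 + 5.83 + 3.20
= 289.03 mOsm/kg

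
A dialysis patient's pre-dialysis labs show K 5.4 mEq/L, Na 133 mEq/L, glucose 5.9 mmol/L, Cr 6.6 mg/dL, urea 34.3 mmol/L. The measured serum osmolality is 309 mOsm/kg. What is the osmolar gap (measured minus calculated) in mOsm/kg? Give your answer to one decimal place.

Calculated osmolality = 2·Na + glucose + urea
= 2·133 + 5.9 + 34.3
= 266 + 5.90 + 34.30
= 306.2 mOsm/kg ≈ 306.2 mOsm/kg
Osmolar gap = measured − calculated = 309 − 306.2 = 2.8 mOsm/kg

2.8 mOsm/kg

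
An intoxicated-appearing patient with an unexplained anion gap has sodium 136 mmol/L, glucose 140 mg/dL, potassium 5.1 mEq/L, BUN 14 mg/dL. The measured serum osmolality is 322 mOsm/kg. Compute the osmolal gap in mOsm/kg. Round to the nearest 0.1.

Calculated osmolality = 2·Na + glucose/18 + BUN/2.8
= 2·136 + 140/18 + 14/2.8
= 272 + 7.78 + 5
= 284.78 mOsm/kg ≈ 284.8 mOsm/kg
Osmolar gap = measured − calculated = 322 − 284.8 = 37.2 mOsm/kg

37.2 mOsm/kg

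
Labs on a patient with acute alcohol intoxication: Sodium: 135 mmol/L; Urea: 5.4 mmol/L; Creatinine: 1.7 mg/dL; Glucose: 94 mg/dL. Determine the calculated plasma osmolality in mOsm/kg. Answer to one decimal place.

280.6 mOsm/kg

Calculated osmolality = 2·Na + glucose/18 + urea
= 2·135 + 94/18 + 5.4
= 270 + 5.22 + 5.40
= 280.62 mOsm/kg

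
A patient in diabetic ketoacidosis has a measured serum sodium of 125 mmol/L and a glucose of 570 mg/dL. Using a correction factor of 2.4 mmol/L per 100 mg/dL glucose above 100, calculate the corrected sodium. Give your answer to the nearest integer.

136 mmol/L

Corrected Na = measured Na + 2.4 · (glucose − 100)/100
= 125 + 2.4 · (570 − 100)/100
= 125 + 11.3
= 136.3 mmol/L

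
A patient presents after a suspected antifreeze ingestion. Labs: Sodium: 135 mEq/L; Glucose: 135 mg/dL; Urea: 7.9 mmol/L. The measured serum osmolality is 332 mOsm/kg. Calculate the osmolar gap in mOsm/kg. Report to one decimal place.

Calculated osmolality = 2·Na + glucose/18 + urea
= 2·135 + 135/18 + 7.9
= 270 + 7.50 + 7.90
= 285.4 mOsm/kg ≈ 285.4 mOsm/kg
Osmolar gap = measured − calculated = 332 − 285.4 = 46.6 mOsm/kg

46.6 mOsm/kg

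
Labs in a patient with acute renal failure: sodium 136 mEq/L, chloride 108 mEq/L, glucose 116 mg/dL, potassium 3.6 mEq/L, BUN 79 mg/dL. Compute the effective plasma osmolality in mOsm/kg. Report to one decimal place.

278.4 mOsm/kg

Effective osmolality excludes urea (freely permeant across cell membranes):
2·Na + glucose/18
= 2·136 + 116/18
= 272 + 6.44
= 278.44 mOsm/kg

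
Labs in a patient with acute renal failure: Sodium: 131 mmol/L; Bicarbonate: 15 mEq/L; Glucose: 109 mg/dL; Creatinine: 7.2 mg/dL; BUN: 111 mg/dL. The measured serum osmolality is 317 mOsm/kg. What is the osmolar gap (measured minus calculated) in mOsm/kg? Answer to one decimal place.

Calculated osmolality = 2·Na + glucose/18 + BUN/2.8
= 2·131 + 109/18 + 111/2.8
= 262 + 6.06 + 39.64
= 307.7 mOsm/kg ≈ 307.7 mOsm/kg
Osmolar gap = measured − calculated = 317 − 307.7 = 9.3 mOsm/kg

9.3 mOsm/kg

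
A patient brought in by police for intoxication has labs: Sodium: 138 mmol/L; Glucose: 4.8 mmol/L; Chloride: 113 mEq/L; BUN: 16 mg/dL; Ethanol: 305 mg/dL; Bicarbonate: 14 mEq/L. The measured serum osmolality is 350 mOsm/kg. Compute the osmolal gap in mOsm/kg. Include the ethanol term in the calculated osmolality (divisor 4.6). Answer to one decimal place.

-2.8 mOsm/kg

Calculated osmolality = 2·Na + glucose + BUN/2.8 + ethanol/4.6
= 2·138 + 4.8 + 16/2.8 + 305/4.6
= 276 + 4.80 + 5.71 + 66.30
= 352.81 mOsm/kg ≈ 352.8 mOsm/kg
Osmolar gap = measured − calculated = 350 − 352.8 = -2.8 mOsm/kg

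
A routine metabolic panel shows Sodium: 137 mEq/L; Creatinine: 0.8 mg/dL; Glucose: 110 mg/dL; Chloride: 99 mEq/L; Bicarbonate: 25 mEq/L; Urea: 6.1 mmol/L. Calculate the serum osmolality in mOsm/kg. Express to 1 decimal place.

Calculated osmolality = 2·Na + glucose/18 + urea
= 2·137 + 110/18 + 6.1
= 274 + 6.11 + 6.10
= 286.21 mOsm/kg

286.2 mOsm/kg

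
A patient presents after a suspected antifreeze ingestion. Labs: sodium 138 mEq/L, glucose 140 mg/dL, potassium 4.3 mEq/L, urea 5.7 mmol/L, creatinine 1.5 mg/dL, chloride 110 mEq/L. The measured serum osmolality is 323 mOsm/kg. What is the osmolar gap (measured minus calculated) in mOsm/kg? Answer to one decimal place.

33.5 mOsm/kg

Calculated osmolality = 2·Na + glucose/18 + urea
= 2·138 + 140/18 + 5.7
= 276 + 7.78 + 5.70
= 289.48 mOsm/kg ≈ 289.5 mOsm/kg
Osmolar gap = measured − calculated = 323 − 289.5 = 33.5 mOsm/kg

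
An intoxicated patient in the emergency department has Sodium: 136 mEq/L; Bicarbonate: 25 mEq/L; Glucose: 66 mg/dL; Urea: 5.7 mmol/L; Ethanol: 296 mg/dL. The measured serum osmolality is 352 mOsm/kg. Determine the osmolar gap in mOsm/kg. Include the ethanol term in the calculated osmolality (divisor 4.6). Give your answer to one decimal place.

Calculated osmolality = 2·Na + glucose/18 + urea + ethanol/4.6
= 2·136 + 66/18 + 5.7 + 296/4.6
= 272 + 3.67 + 5.70 + 64.35
= 345.72 mOsm/kg ≈ 345.7 mOsm/kg
Osmolar gap = measured − calculated = 352 − 345.7 = 6.3 mOsm/kg

6.3 mOsm/kg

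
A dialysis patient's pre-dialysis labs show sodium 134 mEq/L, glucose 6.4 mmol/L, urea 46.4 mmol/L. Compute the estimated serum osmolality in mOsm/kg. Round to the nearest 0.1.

Calculated osmolality = 2·Na + glucose + urea
= 2·134 + 6.4 + 46.4
= 268 + 6.40 + 46.40
= 320.8 mOsm/kg

320.8 mOsm/kg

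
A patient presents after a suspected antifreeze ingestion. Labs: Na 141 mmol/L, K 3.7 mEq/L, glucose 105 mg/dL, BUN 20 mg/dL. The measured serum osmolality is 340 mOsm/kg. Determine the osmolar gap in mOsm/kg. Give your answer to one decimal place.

45.0 mOsm/kg

Calculated osmolality = 2·Na + glucose/18 + BUN/2.8
= 2·141 + 105/18 + 20/2.8
= 282 + 5.83 + 7.14
= 294.97 mOsm/kg ≈ 295.0 mOsm/kg
Osmolar gap = measured − calculated = 340 − 295.0 = 45.0 mOsm/kg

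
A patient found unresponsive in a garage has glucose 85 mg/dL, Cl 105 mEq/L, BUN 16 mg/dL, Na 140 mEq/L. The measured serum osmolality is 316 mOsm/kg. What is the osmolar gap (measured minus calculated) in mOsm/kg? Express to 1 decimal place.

25.6 mOsm/kg

Calculated osmolality = 2·Na + glucose/18 + BUN/2.8
= 2·140 + 85/18 + 16/2.8
= 280 + 4.72 + 5.71
= 290.43 mOsm/kg ≈ 290.4 mOsm/kg
Osmolar gap = measured − calculated = 316 − 290.4 = 25.6 mOsm/kg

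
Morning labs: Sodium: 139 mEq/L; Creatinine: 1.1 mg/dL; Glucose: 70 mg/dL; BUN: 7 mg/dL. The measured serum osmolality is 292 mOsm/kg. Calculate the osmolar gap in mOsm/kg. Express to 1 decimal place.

7.6 mOsm/kg

Calculated osmolality = 2·Na + glucose/18 + BUN/2.8
= 2·139 + 70/18 + 7/2.8
= 278 + 3.89 + 2.50
= 284.39 mOsm/kg ≈ 284.4 mOsm/kg
Osmolar gap = measured − calculated = 292 − 284.4 = 7.6 mOsm/kg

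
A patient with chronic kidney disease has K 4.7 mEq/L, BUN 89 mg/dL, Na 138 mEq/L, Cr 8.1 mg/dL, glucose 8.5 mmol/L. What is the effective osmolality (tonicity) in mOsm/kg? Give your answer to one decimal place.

284.5 mOsm/kg

Effective osmolality excludes urea (freely permeant across cell membranes):
2·Na + glucose
= 2·138 + 8.5
= 276 + 8.5
= 284.5 mOsm/kg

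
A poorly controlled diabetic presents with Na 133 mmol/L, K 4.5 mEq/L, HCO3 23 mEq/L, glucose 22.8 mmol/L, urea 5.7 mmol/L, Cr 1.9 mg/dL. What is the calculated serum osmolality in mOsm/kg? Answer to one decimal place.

Calculated osmolality = 2·Na + glucose + urea
= 2·133 + 22.8 + 5.7
= 266 + 22.80 + 5.70
= 294.5 mOsm/kg

294.5 mOsm/kg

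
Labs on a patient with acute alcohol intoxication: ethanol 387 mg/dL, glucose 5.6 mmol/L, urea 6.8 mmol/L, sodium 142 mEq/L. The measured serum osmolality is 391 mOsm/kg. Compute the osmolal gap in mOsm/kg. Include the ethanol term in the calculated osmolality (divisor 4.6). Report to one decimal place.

Calculated osmolality = 2·Na + glucose + urea + ethanol/4.6
= 2·142 + 5.6 + 6.8 + 387/4.6
= 284 + 5.60 + 6.80 + 84.13
= 380.53 mOsm/kg ≈ 380.5 mOsm/kg
Osmolar gap = measured − calculated = 391 − 380.5 = 10.5 mOsm/kg

10.5 mOsm/kg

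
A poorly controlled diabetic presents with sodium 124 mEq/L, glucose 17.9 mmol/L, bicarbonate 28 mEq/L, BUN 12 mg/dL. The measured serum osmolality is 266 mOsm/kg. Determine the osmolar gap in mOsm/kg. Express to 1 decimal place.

Calculated osmolality = 2·Na + glucose + BUN/2.8
= 2·124 + 17.9 + 12/2.8
= 248 + 17.90 + 4.29
= 270.19 mOsm/kg ≈ 270.2 mOsm/kg
Osmolar gap = measured − calculated = 266 − 270.2 = -4.2 mOsm/kg

-4.2 mOsm/kg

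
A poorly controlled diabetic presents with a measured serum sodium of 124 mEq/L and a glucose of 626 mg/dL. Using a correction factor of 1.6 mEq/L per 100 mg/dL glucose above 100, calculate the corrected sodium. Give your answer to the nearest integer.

Corrected Na = measured Na + 1.6 · (glucose − 100)/100
= 124 + 1.6 · (626 − 100)/100
= 124 + 8.4
= 132.4 mEq/L

132 mEq/L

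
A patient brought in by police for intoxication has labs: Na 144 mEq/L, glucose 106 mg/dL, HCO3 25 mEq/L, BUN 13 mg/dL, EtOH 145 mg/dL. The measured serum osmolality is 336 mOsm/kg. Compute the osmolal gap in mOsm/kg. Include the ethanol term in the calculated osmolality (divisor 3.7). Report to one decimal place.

-1.7 mOsm/kg

Calculated osmolality = 2·Na + glucose/18 + BUN/2.8 + ethanol/3.7
= 2·144 + 106/18 + 13/2.8 + 145/3.7
= 288 + 5.89 + 4.64 + 39.19
= 337.72 mOsm/kg ≈ 337.7 mOsm/kg
Osmolar gap = measured − calculated = 336 − 337.7 = -1.7 mOsm/kg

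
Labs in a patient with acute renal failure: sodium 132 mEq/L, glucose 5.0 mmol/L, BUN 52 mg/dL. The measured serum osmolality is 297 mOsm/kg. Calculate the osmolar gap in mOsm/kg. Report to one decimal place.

9.4 mOsm/kg

Calculated osmolality = 2·Na + glucose + BUN/2.8
= 2·132 + 5 + 52/2.8
= 264 + 5 + 18.57
= 287.57 mOsm/kg ≈ 287.6 mOsm/kg
Osmolar gap = measured − calculated = 297 − 287.6 = 9.4 mOsm/kg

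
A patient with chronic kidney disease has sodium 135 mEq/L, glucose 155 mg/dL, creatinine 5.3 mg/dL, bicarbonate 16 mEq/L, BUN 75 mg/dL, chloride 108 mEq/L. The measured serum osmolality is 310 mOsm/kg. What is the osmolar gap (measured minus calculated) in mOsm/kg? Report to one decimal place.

Calculated osmolality = 2·Na + glucose/18 + BUN/2.8
= 2·135 + 155/18 + 75/2.8
= 270 + 8.61 + 26.79
= 305.4 mOsm/kg ≈ 305.4 mOsm/kg
Osmolar gap = measured − calculated = 310 − 305.4 = 4.6 mOsm/kg

4.6 mOsm/kg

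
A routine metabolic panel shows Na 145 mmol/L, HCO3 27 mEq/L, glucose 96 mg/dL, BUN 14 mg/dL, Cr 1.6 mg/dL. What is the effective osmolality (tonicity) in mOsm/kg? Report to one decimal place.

295.3 mOsm/kg

Effective osmolality excludes urea (freely permeant across cell membranes):
2·Na + glucose/18
= 2·145 + 96/18
= 290 + 5.33
= 295.33 mOsm/kg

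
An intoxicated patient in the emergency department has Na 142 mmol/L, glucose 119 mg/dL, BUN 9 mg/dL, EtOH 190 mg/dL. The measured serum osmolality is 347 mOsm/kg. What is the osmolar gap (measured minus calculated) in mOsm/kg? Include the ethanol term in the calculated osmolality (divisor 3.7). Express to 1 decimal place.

1.8 mOsm/kg

Calculated osmolality = 2·Na + glucose/18 + BUN/2.8 + ethanol/3.7
= 2·142 + 119/18 + 9/2.8 + 190/3.7
= 284 + 6.61 + 3.21 + 51.35
= 345.17 mOsm/kg ≈ 345.2 mOsm/kg
Osmolar gap = measured − calculated = 347 − 345.2 = 1.8 mOsm/kg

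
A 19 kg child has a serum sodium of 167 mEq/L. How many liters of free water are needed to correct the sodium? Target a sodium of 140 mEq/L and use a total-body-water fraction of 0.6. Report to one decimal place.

2.2 L

TBW = 0.6 · 19 = 11.4 L
Free water deficit = TBW · (Na/140 − 1)
= 11.4 · (167/140 − 1)
= 11.4 · 0.1929
= 2.2 L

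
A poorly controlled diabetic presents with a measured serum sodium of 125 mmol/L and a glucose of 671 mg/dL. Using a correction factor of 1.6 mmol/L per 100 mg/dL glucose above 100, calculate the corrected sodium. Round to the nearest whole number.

134 mmol/L

Corrected Na = measured Na + 1.6 · (glucose − 100)/100
= 125 + 1.6 · (671 − 100)/100
= 125 + 9.1
= 134.1 mmol/L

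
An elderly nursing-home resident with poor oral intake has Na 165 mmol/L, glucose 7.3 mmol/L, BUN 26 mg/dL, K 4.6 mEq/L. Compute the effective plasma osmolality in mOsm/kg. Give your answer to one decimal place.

Effective osmolality excludes urea (freely permeant across cell membranes):
2·Na + glucose
= 2·165 + 7.3
= 330 + 7.3
= 337.3 mOsm/kg

337.3 mOsm/kg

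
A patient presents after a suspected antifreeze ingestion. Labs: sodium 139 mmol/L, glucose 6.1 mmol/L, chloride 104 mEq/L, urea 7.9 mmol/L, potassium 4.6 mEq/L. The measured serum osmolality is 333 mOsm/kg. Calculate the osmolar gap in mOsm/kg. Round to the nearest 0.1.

Calculated osmolality = 2·Na + glucose + urea
= 2·139 + 6.1 + 7.9
= 278 + 6.10 + 7.90
= 292 mOsm/kg ≈ 292.0 mOsm/kg
Osmolar gap = measured − calculated = 333 − 292.0 = 41.0 mOsm/kg

41.0 mOsm/kg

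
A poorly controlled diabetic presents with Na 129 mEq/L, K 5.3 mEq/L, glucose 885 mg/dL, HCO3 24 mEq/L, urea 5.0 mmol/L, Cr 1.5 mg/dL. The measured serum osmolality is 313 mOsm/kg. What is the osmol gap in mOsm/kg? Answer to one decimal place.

Calculated osmolality = 2·Na + glucose/18 + urea
= 2·129 + 885/18 + 5
= 258 + 49.17 + 5
= 312.17 mOsm/kg ≈ 312.2 mOsm/kg
Osmolar gap = measured − calculated = 313 − 312.2 = 0.8 mOsm/kg

0.8 mOsm/kg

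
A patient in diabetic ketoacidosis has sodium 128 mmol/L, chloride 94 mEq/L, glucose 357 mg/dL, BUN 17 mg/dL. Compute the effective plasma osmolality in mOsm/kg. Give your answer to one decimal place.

275.8 mOsm/kg

Effective osmolality excludes urea (freely permeant across cell membranes):
2·Na + glucose/18
= 2·128 + 357/18
= 256 + 19.83
= 275.83 mOsm/kg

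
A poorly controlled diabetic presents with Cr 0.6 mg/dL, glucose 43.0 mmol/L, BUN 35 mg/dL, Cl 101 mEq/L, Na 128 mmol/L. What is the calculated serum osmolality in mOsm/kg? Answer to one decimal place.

Calculated osmolality = 2·Na + glucose + BUN/2.8
= 2·128 + 43 + 35/2.8
= 256 + 43 + 12.50
= 311.5 mOsm/kg

311.5 mOsm/kg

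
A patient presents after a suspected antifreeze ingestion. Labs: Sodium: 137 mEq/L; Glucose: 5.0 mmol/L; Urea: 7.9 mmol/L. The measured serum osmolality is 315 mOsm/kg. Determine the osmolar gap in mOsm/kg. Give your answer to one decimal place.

Calculated osmolality = 2·Na + glucose + urea
= 2·137 + 5 + 7.9
= 274 + 5 + 7.90
= 286.9 mOsm/kg ≈ 286.9 mOsm/kg
Osmolar gap = measured − calculated = 315 − 286.9 = 28.1 mOsm/kg

28.1 mOsm/kg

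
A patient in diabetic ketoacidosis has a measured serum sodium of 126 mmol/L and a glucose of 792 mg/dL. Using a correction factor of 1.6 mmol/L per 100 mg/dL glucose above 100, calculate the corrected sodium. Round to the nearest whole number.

137 mmol/L

Corrected Na = measured Na + 1.6 · (glucose − 100)/100
= 126 + 1.6 · (792 − 100)/100
= 126 + 11.1
= 137.1 mmol/L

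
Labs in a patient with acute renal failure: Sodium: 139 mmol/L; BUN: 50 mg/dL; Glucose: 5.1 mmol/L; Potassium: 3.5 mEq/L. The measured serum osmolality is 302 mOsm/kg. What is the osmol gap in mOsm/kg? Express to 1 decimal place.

1.0 mOsm/kg

Calculated osmolality = 2·Na + glucose + BUN/2.8
= 2·139 + 5.1 + 50/2.8
= 278 + 5.10 + 17.86
= 300.96 mOsm/kg ≈ 301.0 mOsm/kg
Osmolar gap = measured − calculated = 302 − 301.0 = 1.0 mOsm/kg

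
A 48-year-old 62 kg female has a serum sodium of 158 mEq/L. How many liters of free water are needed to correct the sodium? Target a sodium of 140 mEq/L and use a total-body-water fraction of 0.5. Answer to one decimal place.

4.0 L

TBW = 0.5 · 62 = 31 L
Free water deficit = TBW · (Na/140 − 1)
= 31 · (158/140 − 1)
= 31 · 0.1286
= 3.99 L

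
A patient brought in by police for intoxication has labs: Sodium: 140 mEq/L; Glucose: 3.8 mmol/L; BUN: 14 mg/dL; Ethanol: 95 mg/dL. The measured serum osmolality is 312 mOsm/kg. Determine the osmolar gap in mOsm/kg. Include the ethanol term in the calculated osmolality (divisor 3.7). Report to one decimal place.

-2.5 mOsm/kg

Calculated osmolality = 2·Na + glucose + BUN/2.8 + ethanol/3.7
= 2·140 + 3.8 + 14/2.8 + 95/3.7
= 280 + 3.80 + 5 + 25.68
= 314.48 mOsm/kg ≈ 314.5 mOsm/kg
Osmolar gap = measured − calculated = 312 − 314.5 = -2.5 mOsm/kg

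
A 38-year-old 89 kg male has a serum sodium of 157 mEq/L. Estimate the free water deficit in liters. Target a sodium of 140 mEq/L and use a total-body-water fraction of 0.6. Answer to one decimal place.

6.5 L

TBW = 0.6 · 89 = 53.4 L
Free water deficit = TBW · (Na/140 − 1)
= 53.4 · (157/140 − 1)
= 53.4 · 0.1214
= 6.48 L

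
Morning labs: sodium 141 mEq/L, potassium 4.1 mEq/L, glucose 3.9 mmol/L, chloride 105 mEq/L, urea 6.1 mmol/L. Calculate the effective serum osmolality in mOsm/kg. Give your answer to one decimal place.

285.9 mOsm/kg

Effective osmolality excludes urea (freely permeant across cell membranes):
2·Na + glucose
= 2·141 + 3.9
= 282 + 3.9
= 285.9 mOsm/kg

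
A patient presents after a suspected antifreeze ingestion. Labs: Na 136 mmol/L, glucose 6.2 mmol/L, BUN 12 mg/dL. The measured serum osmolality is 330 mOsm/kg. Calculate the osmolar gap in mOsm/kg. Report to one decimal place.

Calculated osmolality = 2·Na + glucose + BUN/2.8
= 2·136 + 6.2 + 12/2.8
= 272 + 6.20 + 4.29
= 282.49 mOsm/kg ≈ 282.5 mOsm/kg
Osmolar gap = measured − calculated = 330 − 282.5 = 47.5 mOsm/kg

47.5 mOsm/kg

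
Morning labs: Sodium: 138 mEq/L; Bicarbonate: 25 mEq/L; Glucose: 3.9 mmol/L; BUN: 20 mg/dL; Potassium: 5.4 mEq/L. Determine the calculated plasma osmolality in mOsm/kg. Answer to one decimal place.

287.0 mOsm/kg

Calculated osmolality = 2·Na + glucose + BUN/2.8
= 2·138 + 3.9 + 20/2.8
= 276 + 3.90 + 7.14
= 287.04 mOsm/kg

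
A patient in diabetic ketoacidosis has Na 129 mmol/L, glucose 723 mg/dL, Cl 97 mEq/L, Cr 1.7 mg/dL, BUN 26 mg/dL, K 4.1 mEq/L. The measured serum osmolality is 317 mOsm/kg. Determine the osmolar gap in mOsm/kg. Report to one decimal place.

9.5 mOsm/kg

Calculated osmolality = 2·Na + glucose/18 + BUN/2.8
= 2·129 + 723/18 + 26/2.8
= 258 + 40.17 + 9.29
= 307.46 mOsm/kg ≈ 307.5 mOsm/kg
Osmolar gap = measured − calculated = 317 − 307.5 = 9.5 mOsm/kg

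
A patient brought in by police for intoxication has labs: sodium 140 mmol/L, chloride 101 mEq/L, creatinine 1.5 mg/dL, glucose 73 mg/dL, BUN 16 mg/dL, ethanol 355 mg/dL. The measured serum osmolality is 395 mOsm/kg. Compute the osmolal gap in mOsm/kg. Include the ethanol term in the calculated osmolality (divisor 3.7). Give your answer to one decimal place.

9.3 mOsm/kg

Calculated osmolality = 2·Na + glucose/18 + BUN/2.8 + ethanol/3.7
= 2·140 + 73/18 + 16/2.8 + 355/3.7
= 280 + 4.06 + 5.71 + 95.95
= 385.72 mOsm/kg ≈ 385.7 mOsm/kg
Osmolar gap = measured − calculated = 395 − 385.7 = 9.3 mOsm/kg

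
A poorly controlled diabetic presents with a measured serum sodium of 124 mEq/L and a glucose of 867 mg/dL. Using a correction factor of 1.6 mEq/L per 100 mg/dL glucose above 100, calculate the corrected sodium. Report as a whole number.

Corrected Na = measured Na + 1.6 · (glucose − 100)/100
= 124 + 1.6 · (867 − 100)/100
= 124 + 12.3
= 136.3 mEq/L

136 mEq/L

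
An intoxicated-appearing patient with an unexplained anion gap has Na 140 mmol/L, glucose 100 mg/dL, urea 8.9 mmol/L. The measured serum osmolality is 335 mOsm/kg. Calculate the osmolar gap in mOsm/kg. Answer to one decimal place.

40.5 mOsm/kg

Calculated osmolality = 2·Na + glucose/18 + urea
= 2·140 + 100/18 + 8.9
= 280 + 5.56 + 8.90
= 294.46 mOsm/kg ≈ 294.5 mOsm/kg
Osmolar gap = measured − calculated = 335 − 294.5 = 40.5 mOsm/kg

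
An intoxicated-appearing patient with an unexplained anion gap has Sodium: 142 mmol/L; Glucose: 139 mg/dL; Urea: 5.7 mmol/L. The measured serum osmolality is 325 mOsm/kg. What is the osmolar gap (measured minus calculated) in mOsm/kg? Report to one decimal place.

27.6 mOsm/kg

Calculated osmolality = 2·Na + glucose/18 + urea
= 2·142 + 139/18 + 5.7
= 284 + 7.72 + 5.70
= 297.42 mOsm/kg ≈ 297.4 mOsm/kg
Osmolar gap = measured − calculated = 325 − 297.4 = 27.6 mOsm/kg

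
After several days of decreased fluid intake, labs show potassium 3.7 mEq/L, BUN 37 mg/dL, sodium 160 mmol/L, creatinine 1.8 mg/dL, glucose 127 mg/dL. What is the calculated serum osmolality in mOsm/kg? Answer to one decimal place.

Calculated osmolality = 2·Na + glucose/18 + BUN/2.8
= 2·160 + 127/18 + 37/2.8
= 320 + 7.06 + 13.21
= 340.27 mOsm/kg

340.3 mOsm/kg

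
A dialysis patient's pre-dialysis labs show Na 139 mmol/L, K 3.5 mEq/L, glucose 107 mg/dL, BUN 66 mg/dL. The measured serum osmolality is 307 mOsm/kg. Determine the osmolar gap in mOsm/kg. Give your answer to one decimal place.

Calculated osmolality = 2·Na + glucose/18 + BUN/2.8
= 2·139 + 107/18 + 66/2.8
= 278 + 5.94 + 23.57
= 307.51 mOsm/kg ≈ 307.5 mOsm/kg
Osmolar gap = measured − calculated = 307 − 307.5 = -0.5 mOsm/kg

-0.5 mOsm/kg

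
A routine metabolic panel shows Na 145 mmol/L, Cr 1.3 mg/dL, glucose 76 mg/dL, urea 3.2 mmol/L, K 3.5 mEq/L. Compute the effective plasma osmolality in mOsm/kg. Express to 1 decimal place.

Effective osmolality excludes urea (freely permeant across cell membranes):
2·Na + glucose/18
= 2·145 + 76/18
= 290 + 4.22
= 294.22 mOsm/kg

294.2 mOsm/kg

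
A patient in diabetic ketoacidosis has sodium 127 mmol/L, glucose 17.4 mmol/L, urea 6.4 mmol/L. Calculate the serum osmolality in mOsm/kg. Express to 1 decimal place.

277.8 mOsm/kg

Calculated osmolality = 2·Na + glucose + urea
= 2·127 + 17.4 + 6.4
= 254 + 17.40 + 6.40
= 277.8 mOsm/kg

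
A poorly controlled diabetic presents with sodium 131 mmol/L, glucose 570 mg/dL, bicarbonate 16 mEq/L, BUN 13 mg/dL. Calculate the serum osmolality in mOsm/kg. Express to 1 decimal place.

Calculated osmolality = 2·Na + glucose/18 + BUN/2.8
= 2·131 + 570/18 + 13/2.8
= 262 + 31.67 + 4.64
= 298.31 mOsm/kg

298.3 mOsm/kg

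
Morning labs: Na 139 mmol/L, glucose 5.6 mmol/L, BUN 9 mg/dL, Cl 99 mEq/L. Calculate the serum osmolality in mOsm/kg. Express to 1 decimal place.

286.8 mOsm/kg

Calculated osmolality = 2·Na + glucose + BUN/2.8
= 2·139 + 5.6 + 9/2.8
= 278 + 5.60 + 3.21
= 286.81 mOsm/kg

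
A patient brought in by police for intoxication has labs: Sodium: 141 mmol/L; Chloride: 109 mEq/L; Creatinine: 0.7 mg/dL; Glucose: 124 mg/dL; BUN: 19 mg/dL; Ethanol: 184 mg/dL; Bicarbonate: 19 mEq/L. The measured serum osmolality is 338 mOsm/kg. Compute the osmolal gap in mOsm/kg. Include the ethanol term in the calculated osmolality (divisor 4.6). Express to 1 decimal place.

2.3 mOsm/kg

Calculated osmolality = 2·Na + glucose/18 + BUN/2.8 + ethanol/4.6
= 2·141 + 124/18 + 19/2.8 + 184/4.6
= 282 + 6.89 + 6.79 + 40
= 335.68 mOsm/kg ≈ 335.7 mOsm/kg
Osmolar gap = measured − calculated = 338 − 335.7 = 2.3 mOsm/kg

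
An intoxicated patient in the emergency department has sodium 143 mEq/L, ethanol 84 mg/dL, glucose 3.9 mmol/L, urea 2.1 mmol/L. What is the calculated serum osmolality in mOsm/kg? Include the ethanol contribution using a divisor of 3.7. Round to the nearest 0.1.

Calculated osmolality = 2·Na + glucose + urea + ethanol/3.7
= 2·143 + 3.9 + 2.1 + 84/3.7
= 286 + 3.90 + 2.10 + 22.70
= 314.7 mOsm/kg

314.7 mOsm/kg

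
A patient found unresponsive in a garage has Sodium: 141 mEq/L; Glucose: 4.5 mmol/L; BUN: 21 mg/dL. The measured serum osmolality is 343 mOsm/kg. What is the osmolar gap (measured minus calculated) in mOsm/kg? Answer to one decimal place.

Calculated osmolality = 2·Na + glucose + BUN/2.8
= 2·141 + 4.5 + 21/2.8
= 282 + 4.50 + 7.50
= 294 mOsm/kg ≈ 294.0 mOsm/kg
Osmolar gap = measured − calculated = 343 − 294.0 = 49.0 mOsm/kg

49.0 mOsm/kg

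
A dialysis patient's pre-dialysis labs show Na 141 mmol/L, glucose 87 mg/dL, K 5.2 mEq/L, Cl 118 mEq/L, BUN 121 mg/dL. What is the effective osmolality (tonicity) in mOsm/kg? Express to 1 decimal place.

286.8 mOsm/kg

Effective osmolality excludes urea (freely permeant across cell membranes):
2·Na + glucose/18
= 2·141 + 87/18
= 282 + 4.83
= 286.83 mOsm/kg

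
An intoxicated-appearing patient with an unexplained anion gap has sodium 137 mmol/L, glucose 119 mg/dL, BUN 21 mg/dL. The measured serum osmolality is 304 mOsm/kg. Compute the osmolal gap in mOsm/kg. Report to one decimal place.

15.9 mOsm/kg

Calculated osmolality = 2·Na + glucose/18 + BUN/2.8
= 2·137 + 119/18 + 21/2.8
= 274 + 6.61 + 7.50
= 288.11 mOsm/kg ≈ 288.1 mOsm/kg
Osmolar gap = measured − calculated = 304 − 288.1 = 15.9 mOsm/kg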